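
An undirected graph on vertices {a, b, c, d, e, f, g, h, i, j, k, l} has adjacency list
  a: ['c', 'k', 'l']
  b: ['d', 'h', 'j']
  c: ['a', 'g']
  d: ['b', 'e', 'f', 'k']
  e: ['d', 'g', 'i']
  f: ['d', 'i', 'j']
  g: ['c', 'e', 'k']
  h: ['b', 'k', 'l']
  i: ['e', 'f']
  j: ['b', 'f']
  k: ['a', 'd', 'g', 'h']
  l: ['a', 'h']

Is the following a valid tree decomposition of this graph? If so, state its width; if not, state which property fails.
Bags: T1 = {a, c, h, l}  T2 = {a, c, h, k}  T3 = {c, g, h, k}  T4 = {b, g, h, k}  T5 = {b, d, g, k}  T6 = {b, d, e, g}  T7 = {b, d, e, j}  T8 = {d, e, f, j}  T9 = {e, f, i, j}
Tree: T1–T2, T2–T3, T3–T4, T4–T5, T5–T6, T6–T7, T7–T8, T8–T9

Yes; width 3.

Every vertex of G appears in some bag (union = {a, b, c, d, e, f, g, h, i, j, k, l}); every edge is covered by a bag; and for each vertex v the set of bags containing v is connected in the bag tree. The decomposition is therefore valid. The largest bag has 4 vertices, so the width is 3.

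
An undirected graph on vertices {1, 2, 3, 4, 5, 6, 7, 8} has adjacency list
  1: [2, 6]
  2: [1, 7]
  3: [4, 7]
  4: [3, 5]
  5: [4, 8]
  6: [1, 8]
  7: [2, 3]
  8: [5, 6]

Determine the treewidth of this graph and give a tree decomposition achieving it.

Every bag has size at most 3, so the width is 3 − 1 = 2 and tw(G) ≤ 2. The edges 8–5–4–3–7–2–1–6–8 form a cycle, so G is not a tree and its treewidth is at least 2. Hence tw(G) = 2 exactly.

Treewidth 2.
One such decomposition:
Bags: B1 = {4, 5, 8}  B2 = {3, 4, 8}  B3 = {3, 7, 8}  B4 = {2, 7, 8}  B5 = {1, 2, 8}  B6 = {1, 6, 8}
Tree: B1–B2, B2–B3, B3–B4, B4–B5, B5–B6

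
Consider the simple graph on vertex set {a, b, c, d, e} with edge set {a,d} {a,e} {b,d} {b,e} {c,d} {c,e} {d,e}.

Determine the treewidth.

A width-2 tree decomposition is:
Bags: B1 = {c, d, e}  B2 = {a, d, e}  B3 = {b, d, e}
Tree: B1–B2, B2–B3
Each bag holds 3 vertices, so the decomposition has width 2, which upper-bounds the treewidth. On the other hand G contains the 3-clique {c, d, e}. A clique must lie in a single bag of any decomposition, so no decomposition can have width below 2. Therefore the treewidth is 2.

2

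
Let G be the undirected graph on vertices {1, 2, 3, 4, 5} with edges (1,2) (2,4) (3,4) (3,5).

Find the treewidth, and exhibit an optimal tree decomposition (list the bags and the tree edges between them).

Treewidth 1.
Bags: B1 = {1, 2}  B2 = {2, 4}  B3 = {3, 4}  B4 = {3, 5}
Tree: B1–B2, B2–B3, B3–B4

Every bag has size at most 2, so the width is 2 − 1 = 1 and tw(G) ≤ 1. Any graph with an edge has treewidth ≥ 1, and G has the edge 1–2. The upper and lower bounds meet at 1, so that is the treewidth.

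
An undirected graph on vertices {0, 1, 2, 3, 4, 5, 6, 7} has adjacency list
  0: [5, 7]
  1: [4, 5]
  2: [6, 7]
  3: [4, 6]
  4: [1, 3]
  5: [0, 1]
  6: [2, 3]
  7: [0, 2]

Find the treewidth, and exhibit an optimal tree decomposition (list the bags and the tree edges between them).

The largest bag has 3 vertices, giving width 2; this decomposition certifies tw(G) ≤ 2. The edges 5–1–4–3–6–2–7–0–5 form a cycle, so G is not a tree and its treewidth is at least 2. The upper and lower bounds meet at 2, so that is the treewidth.

Treewidth 2.
One such decomposition:
Bags: B1 = {1, 4, 5}  B2 = {3, 4, 5}  B3 = {3, 5, 6}  B4 = {2, 5, 6}  B5 = {2, 5, 7}  B6 = {0, 5, 7}
Tree: B1–B2, B2–B3, B3–B4, B4–B5, B5–B6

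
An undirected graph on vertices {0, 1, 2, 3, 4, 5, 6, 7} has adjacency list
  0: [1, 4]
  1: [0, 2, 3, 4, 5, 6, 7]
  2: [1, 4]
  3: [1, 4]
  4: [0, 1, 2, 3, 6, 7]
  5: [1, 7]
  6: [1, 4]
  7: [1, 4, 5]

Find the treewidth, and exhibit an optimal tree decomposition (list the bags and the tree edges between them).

Every bag has size at most 3, so the width is 3 − 1 = 2 and tw(G) ≤ 2. Conversely, {0, 1, 4} is a clique of size 3, and the vertices of any clique must share a bag in every tree decomposition; so some bag has ≥ 3 vertices and tw(G) ≥ 2. The upper and lower bounds meet at 2, so that is the treewidth.

Treewidth 2.
Bags: B1 = {1, 4, 6}  B2 = {1, 4, 7}  B3 = {1, 3, 4}  B4 = {1, 5, 7}  B5 = {0, 1, 4}  B6 = {1, 2, 4}
Tree: B1–B2, B1–B3, B2–B4, B3–B5, B5–B6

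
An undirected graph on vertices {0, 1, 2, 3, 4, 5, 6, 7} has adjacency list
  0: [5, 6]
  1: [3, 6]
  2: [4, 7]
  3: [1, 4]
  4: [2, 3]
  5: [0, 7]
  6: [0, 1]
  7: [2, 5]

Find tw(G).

2

A width-2 tree decomposition is:
Bags: B1 = {2, 5, 7}  B2 = {0, 2, 5}  B3 = {0, 2, 6}  B4 = {1, 2, 6}  B5 = {1, 2, 3}  B6 = {2, 3, 4}
Tree: B1–B2, B2–B3, B3–B4, B4–B5, B5–B6
Each bag holds 3 vertices, so the decomposition has width 2, which upper-bounds the treewidth. For the lower bound, G contains the cycle 2–7–5–0–6–1–3–4–2, so G is not a forest; only forests have treewidth ≤ 1, hence tw(G) ≥ 2. Combining the bounds, tw(G) = 2.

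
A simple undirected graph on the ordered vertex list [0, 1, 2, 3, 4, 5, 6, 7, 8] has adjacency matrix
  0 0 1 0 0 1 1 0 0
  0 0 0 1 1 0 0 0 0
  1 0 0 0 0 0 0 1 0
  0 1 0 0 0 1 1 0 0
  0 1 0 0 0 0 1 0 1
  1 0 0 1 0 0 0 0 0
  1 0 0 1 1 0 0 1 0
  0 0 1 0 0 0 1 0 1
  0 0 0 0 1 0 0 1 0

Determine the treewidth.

3

A width-3 tree decomposition is:
Bags: B1 = {0, 2, 3, 5}  B2 = {0, 2, 3, 6}  B3 = {2, 3, 6, 7}  B4 = {1, 3, 6, 7}  B5 = {1, 4, 6, 7}  B6 = {1, 4, 7, 8}
Tree: B1–B2, B2–B3, B3–B4, B4–B5, B5–B6
Each bag holds 4 vertices, so the decomposition has width 3, which upper-bounds the treewidth. For the lower bound: the 4 vertex sets {0,2,5}, {3}, {6}, {1,4,7,8} are disjoint, each induces a connected subgraph, and every pair is joined by at least one edge of G. Contracting each set to a single vertex therefore yields K_{4} as a minor, and since treewidth is minor-monotone, tw(G) ≥ tw(K_{4}) = 3. Combining the bounds, tw(G) = 3.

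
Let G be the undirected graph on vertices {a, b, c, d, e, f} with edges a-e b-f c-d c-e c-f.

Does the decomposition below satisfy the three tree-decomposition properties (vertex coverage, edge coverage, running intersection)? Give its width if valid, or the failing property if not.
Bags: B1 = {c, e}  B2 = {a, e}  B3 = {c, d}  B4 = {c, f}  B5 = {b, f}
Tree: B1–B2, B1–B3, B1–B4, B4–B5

Vertex coverage: the bags together contain {a, b, c, d, e, f}, the full vertex set. Edge coverage: each edge of G has both endpoints in at least one bag. Running intersection: for every vertex, the bags containing it form a connected subtree. All three properties hold, so this is a valid tree decomposition of width max|bag| − 1 = 1, and hence tw(G) ≤ 1.

Yes; width 1.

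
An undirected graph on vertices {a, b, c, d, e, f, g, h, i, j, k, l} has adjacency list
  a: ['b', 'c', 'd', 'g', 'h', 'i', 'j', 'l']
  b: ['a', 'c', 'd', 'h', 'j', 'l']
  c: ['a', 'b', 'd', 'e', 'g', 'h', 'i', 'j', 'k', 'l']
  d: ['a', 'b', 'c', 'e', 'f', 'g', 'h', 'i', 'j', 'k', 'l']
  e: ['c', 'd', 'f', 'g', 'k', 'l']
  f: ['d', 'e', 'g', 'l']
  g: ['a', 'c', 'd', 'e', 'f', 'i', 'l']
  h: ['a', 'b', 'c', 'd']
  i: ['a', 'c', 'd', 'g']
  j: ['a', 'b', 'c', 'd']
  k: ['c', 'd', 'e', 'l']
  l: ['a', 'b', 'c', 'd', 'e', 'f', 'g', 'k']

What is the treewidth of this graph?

4

A width-4 tree decomposition is:
Bags: B1 = {a, c, d, g, l}  B2 = {c, d, e, g, l}  B3 = {a, b, c, d, l}  B4 = {a, b, c, d, j}  B5 = {a, c, d, g, i}  B6 = {a, b, c, d, h}  B7 = {c, d, e, k, l}  B8 = {d, e, f, g, l}
Tree: B1–B2, B1–B3, B3–B4, B1–B5, B4–B6, B2–B7, B2–B8
Every bag has size at most 5, so the width is 5 − 1 = 4 and tw(G) ≤ 4. For the lower bound, the 5 vertices {c, d, e, g, l} are pairwise adjacent, and any tree decomposition puts a clique entirely inside one bag — forcing width ≥ 4. Combining the bounds, tw(G) = 4.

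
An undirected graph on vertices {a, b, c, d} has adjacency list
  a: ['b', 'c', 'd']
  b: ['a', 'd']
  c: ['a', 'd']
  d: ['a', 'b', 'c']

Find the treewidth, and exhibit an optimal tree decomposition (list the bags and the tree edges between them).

Treewidth 2.
Bags: B1 = {a, c, d}  B2 = {a, b, d}
Tree: B1–B2

The largest bag has 3 vertices, giving width 2; this decomposition certifies tw(G) ≤ 2. On the other hand G contains the 3-clique {a, c, d}. A clique must lie in a single bag of any decomposition, so no decomposition can have width below 2. The upper and lower bounds meet at 2, so that is the treewidth.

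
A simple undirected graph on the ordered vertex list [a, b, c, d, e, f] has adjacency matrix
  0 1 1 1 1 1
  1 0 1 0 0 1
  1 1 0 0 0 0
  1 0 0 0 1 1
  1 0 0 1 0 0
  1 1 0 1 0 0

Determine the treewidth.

A width-2 tree decomposition is:
Bags: B1 = {a, d, f}  B2 = {a, b, f}  B3 = {a, b, c}  B4 = {a, d, e}
Tree: B1–B2, B2–B3, B1–B4
Each bag holds 3 vertices, so the decomposition has width 2, which upper-bounds the treewidth. For the lower bound, the 3 vertices {a, d, e} are pairwise adjacent, and any tree decomposition puts a clique entirely inside one bag — forcing width ≥ 2. Combining the bounds, tw(G) = 2.

2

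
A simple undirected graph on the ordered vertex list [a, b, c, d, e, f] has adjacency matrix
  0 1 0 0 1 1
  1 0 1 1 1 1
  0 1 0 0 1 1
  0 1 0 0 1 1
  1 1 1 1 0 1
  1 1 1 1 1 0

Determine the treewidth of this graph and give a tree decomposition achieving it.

Each bag holds 4 vertices, so the decomposition has width 3, which upper-bounds the treewidth. Conversely, {b, d, e, f} is a clique of size 4, and the vertices of any clique must share a bag in every tree decomposition; so some bag has ≥ 4 vertices and tw(G) ≥ 3. Therefore the treewidth is 3.

Treewidth 3.
One optimal decomposition is:
Bags: B1 = {a, b, e, f}  B2 = {b, d, e, f}  B3 = {b, c, e, f}
Tree: B1–B2, B1–B3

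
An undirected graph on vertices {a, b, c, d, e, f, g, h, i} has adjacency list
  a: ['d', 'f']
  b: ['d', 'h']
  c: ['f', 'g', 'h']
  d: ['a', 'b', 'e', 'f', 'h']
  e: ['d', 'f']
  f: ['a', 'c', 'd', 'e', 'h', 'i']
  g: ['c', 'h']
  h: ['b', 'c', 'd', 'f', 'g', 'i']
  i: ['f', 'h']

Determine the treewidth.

2

A width-2 tree decomposition is:
Bags: B1 = {d, f, h}  B2 = {a, d, f}  B3 = {d, e, f}  B4 = {f, h, i}  B5 = {c, f, h}  B6 = {c, g, h}  B7 = {b, d, h}
Tree: B1–B2, B1–B3, B1–B4, B4–B5, B5–B6, B1–B7
Every bag has size at most 3, so the width is 3 − 1 = 2 and tw(G) ≤ 2. On the other hand G contains the 3-clique {c, g, h}. A clique must lie in a single bag of any decomposition, so no decomposition can have width below 2. The upper and lower bounds meet at 2, so that is the treewidth.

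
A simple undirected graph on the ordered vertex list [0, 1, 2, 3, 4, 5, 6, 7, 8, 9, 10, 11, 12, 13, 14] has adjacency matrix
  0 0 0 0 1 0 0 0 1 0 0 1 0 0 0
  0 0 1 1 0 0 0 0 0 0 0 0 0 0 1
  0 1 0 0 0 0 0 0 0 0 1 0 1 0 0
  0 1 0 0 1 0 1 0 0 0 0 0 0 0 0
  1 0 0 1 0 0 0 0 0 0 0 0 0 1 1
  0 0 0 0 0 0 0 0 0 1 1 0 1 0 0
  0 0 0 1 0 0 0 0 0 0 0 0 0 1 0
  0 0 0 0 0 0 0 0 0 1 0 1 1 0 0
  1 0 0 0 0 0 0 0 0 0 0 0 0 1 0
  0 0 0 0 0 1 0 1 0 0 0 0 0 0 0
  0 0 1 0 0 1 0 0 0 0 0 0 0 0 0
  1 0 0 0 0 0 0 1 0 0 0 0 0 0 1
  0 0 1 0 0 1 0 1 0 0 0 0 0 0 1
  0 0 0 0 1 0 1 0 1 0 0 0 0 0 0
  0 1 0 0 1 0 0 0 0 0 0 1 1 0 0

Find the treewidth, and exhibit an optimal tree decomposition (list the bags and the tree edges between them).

The largest bag has 4 vertices, giving width 3; this decomposition certifies tw(G) ≤ 3. For the lower bound: the 4 vertex sets {6,8,13}, {3}, {4}, {0,1,11,14} are disjoint, each induces a connected subgraph, and every pair is joined by at least one edge of G. Contracting each set to a single vertex therefore yields K_{4} as a minor, and since treewidth is minor-monotone, tw(G) ≥ tw(K_{4}) = 3. Combining the bounds, tw(G) = 3.

Treewidth 3.
One optimal decomposition is:
Bags: B1 = {3, 6, 8, 13}  B2 = {3, 4, 8, 13}  B3 = {0, 3, 4, 8}  B4 = {0, 1, 3, 4}  B5 = {0, 1, 4, 14}  B6 = {0, 1, 11, 14}  B7 = {1, 2, 11, 14}  B8 = {2, 11, 12, 14}  B9 = {2, 7, 11, 12}  B10 = {2, 7, 10, 12}  B11 = {5, 7, 10, 12}  B12 = {5, 7, 9, 10}
Tree: B1–B2, B2–B3, B3–B4, B4–B5, B5–B6, B6–B7, B7–B8, B8–B9, B9–B10, B10–B11, B11–B12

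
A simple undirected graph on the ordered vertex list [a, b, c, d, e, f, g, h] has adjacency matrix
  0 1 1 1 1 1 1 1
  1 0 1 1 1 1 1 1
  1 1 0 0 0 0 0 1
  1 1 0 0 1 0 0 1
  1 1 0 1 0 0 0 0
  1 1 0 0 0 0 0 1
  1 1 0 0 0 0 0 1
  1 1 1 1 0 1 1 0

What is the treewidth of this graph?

3

A width-3 tree decomposition is:
Bags: B1 = {a, b, d, h}  B2 = {a, b, d, e}  B3 = {a, b, c, h}  B4 = {a, b, g, h}  B5 = {a, b, f, h}
Tree: B1–B2, B1–B3, B1–B4, B4–B5
Every bag has size at most 4, so the width is 4 − 1 = 3 and tw(G) ≤ 3. Conversely, {a, b, d, e} is a clique of size 4, and the vertices of any clique must share a bag in every tree decomposition; so some bag has ≥ 4 vertices and tw(G) ≥ 3. Combining the bounds, tw(G) = 3.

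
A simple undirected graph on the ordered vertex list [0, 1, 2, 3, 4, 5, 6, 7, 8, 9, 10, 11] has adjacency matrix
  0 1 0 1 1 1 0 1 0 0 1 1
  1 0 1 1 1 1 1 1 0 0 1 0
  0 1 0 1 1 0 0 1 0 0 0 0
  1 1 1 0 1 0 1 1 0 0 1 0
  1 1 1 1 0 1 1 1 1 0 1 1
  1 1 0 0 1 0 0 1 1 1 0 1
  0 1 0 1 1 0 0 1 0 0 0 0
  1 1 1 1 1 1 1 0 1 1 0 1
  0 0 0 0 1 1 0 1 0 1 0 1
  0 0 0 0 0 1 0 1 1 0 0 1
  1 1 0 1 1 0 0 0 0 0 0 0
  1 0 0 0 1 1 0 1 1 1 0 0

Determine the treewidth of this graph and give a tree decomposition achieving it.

The largest bag has 5 vertices, giving width 4; this decomposition certifies tw(G) ≤ 4. On the other hand G contains the 5-clique {5, 7, 8, 9, 11}. A clique must lie in a single bag of any decomposition, so no decomposition can have width below 4. Combining the bounds, tw(G) = 4.

Treewidth 4.
Bags: B1 = {0, 4, 5, 7, 11}  B2 = {0, 1, 4, 5, 7}  B3 = {4, 5, 7, 8, 11}  B4 = {0, 1, 3, 4, 7}  B5 = {1, 3, 4, 6, 7}  B6 = {1, 2, 3, 4, 7}  B7 = {5, 7, 8, 9, 11}  B8 = {0, 1, 3, 4, 10}
Tree: B1–B2, B1–B3, B2–B4, B4–B5, B4–B6, B3–B7, B4–B8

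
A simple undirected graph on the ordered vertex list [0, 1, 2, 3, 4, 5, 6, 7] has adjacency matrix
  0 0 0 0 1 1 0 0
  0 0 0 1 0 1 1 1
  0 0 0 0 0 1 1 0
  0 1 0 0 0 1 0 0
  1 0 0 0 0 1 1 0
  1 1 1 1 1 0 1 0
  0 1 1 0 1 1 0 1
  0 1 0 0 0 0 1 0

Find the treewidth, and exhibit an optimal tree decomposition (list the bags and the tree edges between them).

Every bag has size at most 3, so the width is 3 − 1 = 2 and tw(G) ≤ 2. For the lower bound, the 3 vertices {0, 4, 5} are pairwise adjacent, and any tree decomposition puts a clique entirely inside one bag — forcing width ≥ 2. The upper and lower bounds meet at 2, so that is the treewidth.

Treewidth 2.
One such decomposition:
Bags: B1 = {2, 5, 6}  B2 = {1, 5, 6}  B3 = {4, 5, 6}  B4 = {0, 4, 5}  B5 = {1, 3, 5}  B6 = {1, 6, 7}
Tree: B1–B2, B2–B3, B3–B4, B2–B5, B2–B6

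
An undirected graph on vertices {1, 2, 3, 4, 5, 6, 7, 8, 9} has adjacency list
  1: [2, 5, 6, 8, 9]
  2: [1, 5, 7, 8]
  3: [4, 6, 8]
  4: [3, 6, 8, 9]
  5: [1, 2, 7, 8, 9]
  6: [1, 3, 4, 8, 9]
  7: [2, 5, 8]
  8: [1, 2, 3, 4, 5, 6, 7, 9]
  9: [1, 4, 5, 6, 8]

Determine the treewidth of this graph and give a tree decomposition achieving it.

Each bag holds 4 vertices, so the decomposition has width 3, which upper-bounds the treewidth. For the lower bound, the 4 vertices {1, 5, 8, 9} are pairwise adjacent, and any tree decomposition puts a clique entirely inside one bag — forcing width ≥ 3. Therefore the treewidth is 3.

Treewidth 3.
One such decomposition:
Bags: B1 = {1, 6, 8, 9}  B2 = {1, 5, 8, 9}  B3 = {1, 2, 5, 8}  B4 = {2, 5, 7, 8}  B5 = {4, 6, 8, 9}  B6 = {3, 4, 6, 8}
Tree: B1–B2, B2–B3, B3–B4, B1–B5, B5–B6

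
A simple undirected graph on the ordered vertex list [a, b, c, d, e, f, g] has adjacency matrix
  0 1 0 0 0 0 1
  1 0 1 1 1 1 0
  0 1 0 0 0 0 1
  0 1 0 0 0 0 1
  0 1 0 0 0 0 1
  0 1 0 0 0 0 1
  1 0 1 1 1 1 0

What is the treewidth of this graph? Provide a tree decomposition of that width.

The largest bag has 3 vertices, giving width 2; this decomposition certifies tw(G) ≤ 2. For the lower bound, G contains the cycle b–f–g–a–b, so G is not a forest; only forests have treewidth ≤ 1, hence tw(G) ≥ 2. Combining the bounds, tw(G) = 2.

Treewidth 2.
One such decomposition:
Bags: B1 = {b, f, g}  B2 = {a, b, g}  B3 = {b, c, g}  B4 = {b, d, g}  B5 = {b, e, g}
Tree: B1–B2, B2–B3, B3–B4, B4–B5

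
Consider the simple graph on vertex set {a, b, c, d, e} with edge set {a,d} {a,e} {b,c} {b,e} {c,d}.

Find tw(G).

2

A width-2 tree decomposition is:
Bags: B1 = {b, c, d}  B2 = {a, b, d}  B3 = {a, b, e}
Tree: B1–B2, B2–B3
Every bag has size at most 3, so the width is 3 − 1 = 2 and tw(G) ≤ 2. Since b–c–d–a–e–b is a cycle in G, G is not acyclic. Forests are exactly the graphs of treewidth ≤ 1, so tw(G) ≥ 2. Therefore the treewidth is 2.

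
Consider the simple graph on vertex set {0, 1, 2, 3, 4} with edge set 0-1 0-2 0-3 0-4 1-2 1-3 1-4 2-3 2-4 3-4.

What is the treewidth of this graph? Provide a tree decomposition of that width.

A single bag containing all 5 vertices is trivially a valid decomposition of width 4. For the lower bound, the 5 vertices {0, 1, 2, 3, 4} are pairwise adjacent, and any tree decomposition puts a clique entirely inside one bag — forcing width ≥ 4. Combining the bounds, tw(G) = 4.

Treewidth 4.
One optimal decomposition is:
Bags: B1 = {0, 1, 2, 3, 4}
Tree: (single bag)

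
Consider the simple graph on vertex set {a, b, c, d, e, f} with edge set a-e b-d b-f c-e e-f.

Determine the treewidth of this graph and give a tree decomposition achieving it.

Treewidth 1.
Bags: B1 = {e, f}  B2 = {c, e}  B3 = {b, f}  B4 = {a, e}  B5 = {b, d}
Tree: B1–B2, B1–B3, B1–B4, B3–B5

Every bag has size at most 2, so the width is 2 − 1 = 1 and tw(G) ≤ 1. G has an edge, so its treewidth is at least 1. The upper and lower bounds meet at 1, so that is the treewidth.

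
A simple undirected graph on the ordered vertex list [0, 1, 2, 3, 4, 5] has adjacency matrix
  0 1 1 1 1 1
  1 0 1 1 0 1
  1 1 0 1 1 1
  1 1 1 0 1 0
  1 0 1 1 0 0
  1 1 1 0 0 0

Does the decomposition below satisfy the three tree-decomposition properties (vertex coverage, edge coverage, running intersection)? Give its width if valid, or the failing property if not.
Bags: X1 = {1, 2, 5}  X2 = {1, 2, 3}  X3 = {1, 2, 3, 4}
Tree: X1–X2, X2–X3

A tree decomposition must satisfy three properties: every vertex lies in some bag; for every edge, both endpoints lie together in some bag; and for every vertex, the bags containing it form a connected subtree. Here vertex 0 appears in no bag, so the decomposition is invalid.

No — vertex 0 appears in no bag.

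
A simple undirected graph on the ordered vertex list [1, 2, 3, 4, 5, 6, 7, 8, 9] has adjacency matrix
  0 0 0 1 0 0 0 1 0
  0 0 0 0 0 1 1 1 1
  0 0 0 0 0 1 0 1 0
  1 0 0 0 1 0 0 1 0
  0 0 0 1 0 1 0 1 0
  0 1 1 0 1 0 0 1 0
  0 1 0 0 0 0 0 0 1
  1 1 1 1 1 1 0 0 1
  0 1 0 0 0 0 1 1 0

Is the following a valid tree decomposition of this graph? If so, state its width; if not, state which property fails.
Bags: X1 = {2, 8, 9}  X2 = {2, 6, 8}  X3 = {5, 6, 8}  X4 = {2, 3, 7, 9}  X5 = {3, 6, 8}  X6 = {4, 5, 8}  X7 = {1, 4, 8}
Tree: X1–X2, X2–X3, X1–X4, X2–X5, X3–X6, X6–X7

A tree decomposition must satisfy three properties: every vertex lies in some bag; for every edge, both endpoints lie together in some bag; and for every vertex, the bags containing it form a connected subtree. Here bags containing vertex 3 are not connected in the tree, so the decomposition is invalid.

No — bags containing vertex 3 are not connected in the tree.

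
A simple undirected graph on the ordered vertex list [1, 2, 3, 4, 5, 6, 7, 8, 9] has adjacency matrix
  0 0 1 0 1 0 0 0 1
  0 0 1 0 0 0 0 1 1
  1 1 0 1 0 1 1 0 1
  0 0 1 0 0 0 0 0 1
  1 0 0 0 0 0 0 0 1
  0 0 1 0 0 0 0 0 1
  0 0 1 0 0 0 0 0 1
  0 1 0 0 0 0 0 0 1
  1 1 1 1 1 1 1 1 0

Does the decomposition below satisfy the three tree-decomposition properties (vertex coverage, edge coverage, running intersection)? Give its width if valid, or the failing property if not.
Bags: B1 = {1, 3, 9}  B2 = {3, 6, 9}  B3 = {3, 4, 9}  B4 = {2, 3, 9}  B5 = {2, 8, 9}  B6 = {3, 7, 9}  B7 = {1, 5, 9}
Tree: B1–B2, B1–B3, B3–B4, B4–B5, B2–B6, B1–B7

Every vertex of G appears in some bag (union = {1, 2, 3, 4, 5, 6, 7, 8, 9}); every edge is covered by a bag; and for each vertex v the set of bags containing v is connected in the bag tree. The decomposition is therefore valid. The largest bag has 3 vertices, so the width is 2.

Yes; width 2.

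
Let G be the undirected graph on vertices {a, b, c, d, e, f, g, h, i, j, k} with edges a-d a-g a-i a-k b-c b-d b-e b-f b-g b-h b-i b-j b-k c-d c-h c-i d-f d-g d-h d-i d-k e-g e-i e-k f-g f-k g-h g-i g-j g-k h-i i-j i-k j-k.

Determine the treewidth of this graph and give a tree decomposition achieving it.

Treewidth 4.
Bags: B1 = {b, d, g, i, k}  B2 = {b, d, g, h, i}  B3 = {b, e, g, i, k}  B4 = {b, g, i, j, k}  B5 = {b, c, d, h, i}  B6 = {b, d, f, g, k}  B7 = {a, d, g, i, k}
Tree: B1–B2, B1–B3, B3–B4, B2–B5, B1–B6, B1–B7

The largest bag has 5 vertices, giving width 4; this decomposition certifies tw(G) ≤ 4. For the lower bound, the 5 vertices {b, d, g, h, i} are pairwise adjacent, and any tree decomposition puts a clique entirely inside one bag — forcing width ≥ 4. The upper and lower bounds meet at 4, so that is the treewidth.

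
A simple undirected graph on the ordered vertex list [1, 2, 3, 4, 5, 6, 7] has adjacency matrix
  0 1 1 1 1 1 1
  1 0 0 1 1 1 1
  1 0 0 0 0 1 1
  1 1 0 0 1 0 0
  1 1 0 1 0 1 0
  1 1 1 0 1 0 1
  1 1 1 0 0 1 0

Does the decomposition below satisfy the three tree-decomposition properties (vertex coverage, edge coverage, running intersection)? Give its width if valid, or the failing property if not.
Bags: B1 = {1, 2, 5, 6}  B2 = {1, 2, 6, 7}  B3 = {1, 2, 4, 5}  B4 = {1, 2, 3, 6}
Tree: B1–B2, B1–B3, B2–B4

No — edge (7,3) lies in no bag.

A tree decomposition must satisfy three properties: every vertex lies in some bag; for every edge, both endpoints lie together in some bag; and for every vertex, the bags containing it form a connected subtree. Here edge (7,3) lies in no bag, so the decomposition is invalid.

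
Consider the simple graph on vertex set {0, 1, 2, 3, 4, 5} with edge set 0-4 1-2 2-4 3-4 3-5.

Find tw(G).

A width-1 tree decomposition is:
Bags: B1 = {3, 4}  B2 = {3, 5}  B3 = {2, 4}  B4 = {0, 4}  B5 = {1, 2}
Tree: B1–B2, B1–B3, B1–B4, B3–B5
The largest bag has 2 vertices, giving width 1; this decomposition certifies tw(G) ≤ 1. Since G has at least one edge (e.g. 3–4), it is not an edgeless graph, so tw(G) ≥ 1. Combining the bounds, tw(G) = 1.

1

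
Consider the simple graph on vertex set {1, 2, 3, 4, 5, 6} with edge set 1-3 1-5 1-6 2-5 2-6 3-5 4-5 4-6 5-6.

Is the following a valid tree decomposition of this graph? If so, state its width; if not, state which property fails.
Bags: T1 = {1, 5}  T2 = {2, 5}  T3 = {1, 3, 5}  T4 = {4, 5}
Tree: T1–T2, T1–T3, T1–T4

A tree decomposition must satisfy three properties: every vertex lies in some bag; for every edge, both endpoints lie together in some bag; and for every vertex, the bags containing it form a connected subtree. Here vertex 6 appears in no bag, so the decomposition is invalid.

No — vertex 6 appears in no bag.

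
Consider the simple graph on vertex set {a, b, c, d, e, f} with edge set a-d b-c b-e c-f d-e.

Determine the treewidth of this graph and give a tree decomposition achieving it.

The largest bag has 2 vertices, giving width 1; this decomposition certifies tw(G) ≤ 1. Since G has at least one edge (e.g. a–d), it is not an edgeless graph, so tw(G) ≥ 1. Combining the bounds, tw(G) = 1.

Treewidth 1.
One optimal decomposition is:
Bags: B1 = {a, d}  B2 = {d, e}  B3 = {b, e}  B4 = {b, c}  B5 = {c, f}
Tree: B1–B2, B2–B3, B3–B4, B4–B5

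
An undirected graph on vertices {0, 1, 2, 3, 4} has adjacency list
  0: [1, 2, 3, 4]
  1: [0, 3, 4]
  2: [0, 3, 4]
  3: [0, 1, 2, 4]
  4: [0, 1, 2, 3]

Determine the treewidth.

A width-3 tree decomposition is:
Bags: B1 = {0, 2, 3, 4}  B2 = {0, 1, 3, 4}
Tree: B1–B2
Each bag holds 4 vertices, so the decomposition has width 3, which upper-bounds the treewidth. On the other hand G contains the 4-clique {0, 1, 3, 4}. A clique must lie in a single bag of any decomposition, so no decomposition can have width below 3. Combining the bounds, tw(G) = 3.

3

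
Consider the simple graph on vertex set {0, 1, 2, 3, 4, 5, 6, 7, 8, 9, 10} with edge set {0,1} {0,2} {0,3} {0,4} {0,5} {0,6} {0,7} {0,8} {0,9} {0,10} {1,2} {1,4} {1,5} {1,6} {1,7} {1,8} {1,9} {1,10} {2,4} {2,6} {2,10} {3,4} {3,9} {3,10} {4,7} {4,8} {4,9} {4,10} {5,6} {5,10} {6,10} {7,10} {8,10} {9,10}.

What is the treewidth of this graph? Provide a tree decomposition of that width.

Every bag has size at most 5, so the width is 5 − 1 = 4 and tw(G) ≤ 4. On the other hand G contains the 5-clique {0, 1, 4, 8, 10}. A clique must lie in a single bag of any decomposition, so no decomposition can have width below 4. Therefore the treewidth is 4.

Treewidth 4.
One optimal decomposition is:
Bags: B1 = {0, 1, 2, 4, 10}  B2 = {0, 1, 4, 7, 10}  B3 = {0, 1, 2, 6, 10}  B4 = {0, 1, 4, 8, 10}  B5 = {0, 1, 4, 9, 10}  B6 = {0, 3, 4, 9, 10}  B7 = {0, 1, 5, 6, 10}
Tree: B1–B2, B1–B3, B1–B4, B1–B5, B5–B6, B3–B7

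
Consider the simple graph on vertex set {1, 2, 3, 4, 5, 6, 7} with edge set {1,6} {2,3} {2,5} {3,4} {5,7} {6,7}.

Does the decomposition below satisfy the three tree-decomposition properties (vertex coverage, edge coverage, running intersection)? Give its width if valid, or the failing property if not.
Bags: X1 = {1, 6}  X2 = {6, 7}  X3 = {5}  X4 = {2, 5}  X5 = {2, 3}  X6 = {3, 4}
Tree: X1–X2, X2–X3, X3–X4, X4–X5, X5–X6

No — edge (7,5) lies in no bag.

A tree decomposition must satisfy three properties: every vertex lies in some bag; for every edge, both endpoints lie together in some bag; and for every vertex, the bags containing it form a connected subtree. Here edge (7,5) lies in no bag, so the decomposition is invalid.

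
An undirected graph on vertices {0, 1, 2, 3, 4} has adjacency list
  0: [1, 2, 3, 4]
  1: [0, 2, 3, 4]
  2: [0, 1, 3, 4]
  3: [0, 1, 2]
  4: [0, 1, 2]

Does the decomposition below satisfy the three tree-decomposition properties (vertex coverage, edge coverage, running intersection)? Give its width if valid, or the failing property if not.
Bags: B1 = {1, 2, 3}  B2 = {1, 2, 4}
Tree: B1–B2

No — vertex 0 appears in no bag.

A tree decomposition must satisfy three properties: every vertex lies in some bag; for every edge, both endpoints lie together in some bag; and for every vertex, the bags containing it form a connected subtree. Here vertex 0 appears in no bag, so the decomposition is invalid.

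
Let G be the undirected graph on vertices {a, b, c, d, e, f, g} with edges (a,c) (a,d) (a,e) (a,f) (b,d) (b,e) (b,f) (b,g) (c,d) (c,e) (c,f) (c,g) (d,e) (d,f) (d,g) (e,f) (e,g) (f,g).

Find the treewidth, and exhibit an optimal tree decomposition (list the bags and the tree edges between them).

The largest bag has 5 vertices, giving width 4; this decomposition certifies tw(G) ≤ 4. For the lower bound, the 5 vertices {c, d, e, f, g} are pairwise adjacent, and any tree decomposition puts a clique entirely inside one bag — forcing width ≥ 4. Combining the bounds, tw(G) = 4.

Treewidth 4.
One such decomposition:
Bags: B1 = {c, d, e, f, g}  B2 = {a, c, d, e, f}  B3 = {b, d, e, f, g}
Tree: B1–B2, B1–B3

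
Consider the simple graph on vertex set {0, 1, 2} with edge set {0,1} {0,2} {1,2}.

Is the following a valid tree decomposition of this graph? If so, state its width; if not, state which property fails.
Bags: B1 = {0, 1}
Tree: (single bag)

No — vertex 2 appears in no bag.

A tree decomposition must satisfy three properties: every vertex lies in some bag; for every edge, both endpoints lie together in some bag; and for every vertex, the bags containing it form a connected subtree. Here vertex 2 appears in no bag, so the decomposition is invalid.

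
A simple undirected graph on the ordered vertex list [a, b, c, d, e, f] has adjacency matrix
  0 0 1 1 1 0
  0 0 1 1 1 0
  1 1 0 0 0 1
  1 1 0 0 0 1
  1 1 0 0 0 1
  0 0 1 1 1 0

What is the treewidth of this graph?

A width-3 tree decomposition is:
Bags: B1 = {b, c, d, e}  B2 = {a, c, d, e}  B3 = {c, d, e, f}
Tree: B1–B2, B2–B3
Every bag has size at most 4, so the width is 4 − 1 = 3 and tw(G) ≤ 3. For the lower bound: the 4 vertex sets {b,e}, {a,d}, {c}, {f} are disjoint, each induces a connected subgraph, and every pair is joined by at least one edge of G. Contracting each set to a single vertex therefore yields K_{4} as a minor, and since treewidth is minor-monotone, tw(G) ≥ tw(K_{4}) = 3. Hence tw(G) = 3 exactly.

3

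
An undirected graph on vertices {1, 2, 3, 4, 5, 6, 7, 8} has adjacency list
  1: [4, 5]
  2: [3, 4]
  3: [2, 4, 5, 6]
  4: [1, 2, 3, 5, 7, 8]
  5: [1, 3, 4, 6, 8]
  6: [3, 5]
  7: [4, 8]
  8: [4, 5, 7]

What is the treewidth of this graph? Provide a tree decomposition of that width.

Each bag holds 3 vertices, so the decomposition has width 2, which upper-bounds the treewidth. On the other hand G contains the 3-clique {2, 3, 4}. A clique must lie in a single bag of any decomposition, so no decomposition can have width below 2. The upper and lower bounds meet at 2, so that is the treewidth.

Treewidth 2.
Bags: B1 = {3, 5, 6}  B2 = {3, 4, 5}  B3 = {4, 5, 8}  B4 = {1, 4, 5}  B5 = {2, 3, 4}  B6 = {4, 7, 8}
Tree: B1–B2, B2–B3, B2–B4, B2–B5, B3–B6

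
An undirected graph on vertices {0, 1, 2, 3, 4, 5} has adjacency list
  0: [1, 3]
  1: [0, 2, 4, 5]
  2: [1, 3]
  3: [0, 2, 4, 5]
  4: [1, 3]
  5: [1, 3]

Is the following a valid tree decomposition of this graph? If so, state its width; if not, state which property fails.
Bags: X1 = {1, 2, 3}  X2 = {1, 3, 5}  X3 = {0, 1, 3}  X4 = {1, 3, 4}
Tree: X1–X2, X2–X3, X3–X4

Vertex coverage: the bags together contain {0, 1, 2, 3, 4, 5}, the full vertex set. Edge coverage: each edge of G has both endpoints in at least one bag. Running intersection: for every vertex, the bags containing it form a connected subtree. All three properties hold, so this is a valid tree decomposition of width max|bag| − 1 = 2, and hence tw(G) ≤ 2.

Yes; width 2.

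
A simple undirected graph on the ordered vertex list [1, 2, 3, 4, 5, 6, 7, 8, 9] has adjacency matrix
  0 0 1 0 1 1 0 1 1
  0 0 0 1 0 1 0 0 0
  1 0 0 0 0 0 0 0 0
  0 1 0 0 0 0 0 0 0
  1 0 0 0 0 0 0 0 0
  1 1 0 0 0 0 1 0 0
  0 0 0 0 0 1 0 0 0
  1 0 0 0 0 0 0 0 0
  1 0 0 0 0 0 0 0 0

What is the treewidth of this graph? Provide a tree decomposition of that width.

Treewidth 1.
Bags: B1 = {2, 6}  B2 = {1, 6}  B3 = {6, 7}  B4 = {1, 9}  B5 = {1, 5}  B6 = {2, 4}  B7 = {1, 8}  B8 = {1, 3}
Tree: B1–B2, B2–B3, B2–B4, B4–B5, B1–B6, B4–B7, B4–B8

Every bag has size at most 2, so the width is 2 − 1 = 1 and tw(G) ≤ 1. Any graph with an edge has treewidth ≥ 1, and G has the edge 2–6. Hence tw(G) = 1 exactly.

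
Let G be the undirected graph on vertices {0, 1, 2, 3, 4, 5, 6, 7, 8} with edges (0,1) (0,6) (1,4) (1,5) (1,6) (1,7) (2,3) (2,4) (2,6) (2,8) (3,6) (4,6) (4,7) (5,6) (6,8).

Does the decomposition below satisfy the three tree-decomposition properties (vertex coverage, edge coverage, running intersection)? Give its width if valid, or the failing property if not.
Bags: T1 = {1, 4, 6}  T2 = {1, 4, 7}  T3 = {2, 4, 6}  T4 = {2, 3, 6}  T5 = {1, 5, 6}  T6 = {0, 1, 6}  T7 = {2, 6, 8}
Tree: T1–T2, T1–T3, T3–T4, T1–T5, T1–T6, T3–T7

Yes; width 2.

Checking the three conditions: (i) the bags cover all of {0, 1, 2, 3, 4, 5, 6, 7, 8}; (ii) for each edge, some bag contains both endpoints; (iii) the bags containing any fixed vertex form a subtree. All hold, so the decomposition is valid with width 3 − 1 = 2.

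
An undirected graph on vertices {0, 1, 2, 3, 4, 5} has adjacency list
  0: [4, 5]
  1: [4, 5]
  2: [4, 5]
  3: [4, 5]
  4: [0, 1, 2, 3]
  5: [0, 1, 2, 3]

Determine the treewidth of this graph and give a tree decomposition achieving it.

Treewidth 2.
One such decomposition:
Bags: B1 = {0, 4, 5}  B2 = {2, 4, 5}  B3 = {3, 4, 5}  B4 = {1, 4, 5}
Tree: B1–B2, B2–B3, B3–B4

The largest bag has 3 vertices, giving width 2; this decomposition certifies tw(G) ≤ 2. Since 5–0–4–2–5 is a cycle in G, G is not acyclic. Forests are exactly the graphs of treewidth ≤ 1, so tw(G) ≥ 2. Hence tw(G) = 2 exactly.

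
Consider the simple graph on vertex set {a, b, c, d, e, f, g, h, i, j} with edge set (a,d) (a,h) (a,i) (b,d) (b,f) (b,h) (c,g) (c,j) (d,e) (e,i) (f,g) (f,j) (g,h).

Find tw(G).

2

A width-2 tree decomposition is:
Bags: B1 = {c, f, j}  B2 = {c, f, g}  B3 = {b, f, g}  B4 = {b, g, h}  B5 = {b, d, h}  B6 = {a, d, h}  B7 = {a, d, e}  B8 = {a, e, i}
Tree: B1–B2, B2–B3, B3–B4, B4–B5, B5–B6, B6–B7, B7–B8
Every bag has size at most 3, so the width is 3 − 1 = 2 and tw(G) ≤ 2. Since j–c–g–f–j is a cycle in G, G is not acyclic. Forests are exactly the graphs of treewidth ≤ 1, so tw(G) ≥ 2. Therefore the treewidth is 2.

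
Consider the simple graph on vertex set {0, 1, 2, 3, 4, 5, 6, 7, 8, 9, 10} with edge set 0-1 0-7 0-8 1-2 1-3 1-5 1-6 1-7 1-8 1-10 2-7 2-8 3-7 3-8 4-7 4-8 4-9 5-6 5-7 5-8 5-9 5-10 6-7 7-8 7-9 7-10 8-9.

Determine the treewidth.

A width-3 tree decomposition is:
Bags: B1 = {1, 2, 7, 8}  B2 = {1, 5, 7, 8}  B3 = {1, 5, 6, 7}  B4 = {5, 7, 8, 9}  B5 = {1, 5, 7, 10}  B6 = {1, 3, 7, 8}  B7 = {0, 1, 7, 8}  B8 = {4, 7, 8, 9}
Tree: B1–B2, B2–B3, B2–B4, B2–B5, B2–B6, B2–B7, B4–B8
The largest bag has 4 vertices, giving width 3; this decomposition certifies tw(G) ≤ 3. For the lower bound, the 4 vertices {0, 1, 7, 8} are pairwise adjacent, and any tree decomposition puts a clique entirely inside one bag — forcing width ≥ 3. The upper and lower bounds meet at 3, so that is the treewidth.

3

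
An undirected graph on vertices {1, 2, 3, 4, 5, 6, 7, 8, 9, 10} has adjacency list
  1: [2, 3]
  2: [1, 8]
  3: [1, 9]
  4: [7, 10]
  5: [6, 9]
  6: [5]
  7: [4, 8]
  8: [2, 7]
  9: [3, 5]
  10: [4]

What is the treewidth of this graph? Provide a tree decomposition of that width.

Each bag holds 2 vertices, so the decomposition has width 1, which upper-bounds the treewidth. G has an edge, so its treewidth is at least 1. Combining the bounds, tw(G) = 1.

Treewidth 1.
Bags: B1 = {5, 6}  B2 = {5, 9}  B3 = {3, 9}  B4 = {1, 3}  B5 = {1, 2}  B6 = {2, 8}  B7 = {7, 8}  B8 = {4, 7}  B9 = {4, 10}
Tree: B1–B2, B2–B3, B3–B4, B4–B5, B5–B6, B6–B7, B7–B8, B8–B9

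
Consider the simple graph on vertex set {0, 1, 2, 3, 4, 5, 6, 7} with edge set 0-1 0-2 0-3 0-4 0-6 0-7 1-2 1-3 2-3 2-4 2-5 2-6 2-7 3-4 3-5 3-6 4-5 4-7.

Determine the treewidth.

3

A width-3 tree decomposition is:
Bags: B1 = {0, 1, 2, 3}  B2 = {0, 2, 3, 4}  B3 = {0, 2, 3, 6}  B4 = {0, 2, 4, 7}  B5 = {2, 3, 4, 5}
Tree: B1–B2, B1–B3, B2–B4, B2–B5
Each bag holds 4 vertices, so the decomposition has width 3, which upper-bounds the treewidth. Conversely, {0, 1, 2, 3} is a clique of size 4, and the vertices of any clique must share a bag in every tree decomposition; so some bag has ≥ 4 vertices and tw(G) ≥ 3. Hence tw(G) = 3 exactly.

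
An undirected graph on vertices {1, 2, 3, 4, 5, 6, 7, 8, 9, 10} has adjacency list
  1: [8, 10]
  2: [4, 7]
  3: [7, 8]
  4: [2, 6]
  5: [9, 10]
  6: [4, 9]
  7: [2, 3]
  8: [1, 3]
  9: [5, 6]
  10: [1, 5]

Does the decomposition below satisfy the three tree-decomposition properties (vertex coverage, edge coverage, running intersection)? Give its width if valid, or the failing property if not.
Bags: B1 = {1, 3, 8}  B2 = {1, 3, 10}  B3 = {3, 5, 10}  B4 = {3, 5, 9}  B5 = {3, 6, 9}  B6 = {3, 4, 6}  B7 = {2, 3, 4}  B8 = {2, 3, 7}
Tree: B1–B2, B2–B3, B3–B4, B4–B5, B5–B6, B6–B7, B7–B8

Vertex coverage: the bags together contain {1, 2, 3, 4, 5, 6, 7, 8, 9, 10}, the full vertex set. Edge coverage: each edge of G has both endpoints in at least one bag. Running intersection: for every vertex, the bags containing it form a connected subtree. All three properties hold, so this is a valid tree decomposition of width max|bag| − 1 = 2, and hence tw(G) ≤ 2.

Yes; width 2.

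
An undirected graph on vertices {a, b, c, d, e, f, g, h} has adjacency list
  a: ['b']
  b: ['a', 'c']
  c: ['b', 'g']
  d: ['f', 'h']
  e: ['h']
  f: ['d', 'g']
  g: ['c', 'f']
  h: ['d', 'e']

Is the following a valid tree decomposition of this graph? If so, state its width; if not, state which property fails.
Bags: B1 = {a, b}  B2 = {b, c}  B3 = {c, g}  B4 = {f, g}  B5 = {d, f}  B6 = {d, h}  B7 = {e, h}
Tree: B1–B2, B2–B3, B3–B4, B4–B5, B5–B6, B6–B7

Yes; width 1.

Checking the three conditions: (i) the bags cover all of {a, b, c, d, e, f, g, h}; (ii) for each edge, some bag contains both endpoints; (iii) the bags containing any fixed vertex form a subtree. All hold, so the decomposition is valid with width 2 − 1 = 1.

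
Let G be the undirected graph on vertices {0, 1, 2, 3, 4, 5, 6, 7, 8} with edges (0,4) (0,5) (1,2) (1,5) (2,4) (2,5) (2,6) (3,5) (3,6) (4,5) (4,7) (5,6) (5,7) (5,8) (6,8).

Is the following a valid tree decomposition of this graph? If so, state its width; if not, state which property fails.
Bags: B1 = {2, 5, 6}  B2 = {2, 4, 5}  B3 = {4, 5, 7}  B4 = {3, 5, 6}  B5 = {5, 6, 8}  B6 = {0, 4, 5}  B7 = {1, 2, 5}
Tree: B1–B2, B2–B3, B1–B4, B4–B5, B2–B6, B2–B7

Yes; width 2.

Vertex coverage: the bags together contain {0, 1, 2, 3, 4, 5, 6, 7, 8}, the full vertex set. Edge coverage: each edge of G has both endpoints in at least one bag. Running intersection: for every vertex, the bags containing it form a connected subtree. All three properties hold, so this is a valid tree decomposition of width max|bag| − 1 = 2, and hence tw(G) ≤ 2.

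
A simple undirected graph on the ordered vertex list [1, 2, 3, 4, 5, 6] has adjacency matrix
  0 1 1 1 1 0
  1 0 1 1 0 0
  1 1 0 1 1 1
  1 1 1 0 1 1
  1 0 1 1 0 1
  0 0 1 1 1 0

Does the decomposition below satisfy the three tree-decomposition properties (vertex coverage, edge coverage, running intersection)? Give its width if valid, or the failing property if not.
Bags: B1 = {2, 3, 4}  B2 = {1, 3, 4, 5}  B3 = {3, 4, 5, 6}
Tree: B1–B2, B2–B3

No — edge (1,2) lies in no bag.

A tree decomposition must satisfy three properties: every vertex lies in some bag; for every edge, both endpoints lie together in some bag; and for every vertex, the bags containing it form a connected subtree. Here edge (1,2) lies in no bag, so the decomposition is invalid.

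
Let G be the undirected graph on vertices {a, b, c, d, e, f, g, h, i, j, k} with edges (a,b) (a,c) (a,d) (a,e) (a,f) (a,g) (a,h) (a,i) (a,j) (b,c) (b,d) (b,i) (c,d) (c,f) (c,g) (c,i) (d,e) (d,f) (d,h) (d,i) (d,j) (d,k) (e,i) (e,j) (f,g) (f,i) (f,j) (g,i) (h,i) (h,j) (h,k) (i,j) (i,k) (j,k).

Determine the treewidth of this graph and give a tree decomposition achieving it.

Treewidth 4.
One such decomposition:
Bags: B1 = {a, d, h, i, j}  B2 = {a, d, f, i, j}  B3 = {d, h, i, j, k}  B4 = {a, c, d, f, i}  B5 = {a, d, e, i, j}  B6 = {a, b, c, d, i}  B7 = {a, c, f, g, i}
Tree: B1–B2, B1–B3, B2–B4, B2–B5, B4–B6, B4–B7

The largest bag has 5 vertices, giving width 4; this decomposition certifies tw(G) ≤ 4. For the lower bound, the 5 vertices {a, d, e, i, j} are pairwise adjacent, and any tree decomposition puts a clique entirely inside one bag — forcing width ≥ 4. Therefore the treewidth is 4.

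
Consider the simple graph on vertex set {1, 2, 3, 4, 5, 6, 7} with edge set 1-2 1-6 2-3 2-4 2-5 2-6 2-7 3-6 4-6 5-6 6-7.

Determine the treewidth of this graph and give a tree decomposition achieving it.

Each bag holds 3 vertices, so the decomposition has width 2, which upper-bounds the treewidth. For the lower bound, the 3 vertices {1, 2, 6} are pairwise adjacent, and any tree decomposition puts a clique entirely inside one bag — forcing width ≥ 2. Combining the bounds, tw(G) = 2.

Treewidth 2.
One such decomposition:
Bags: B1 = {1, 2, 6}  B2 = {2, 3, 6}  B3 = {2, 6, 7}  B4 = {2, 5, 6}  B5 = {2, 4, 6}
Tree: B1–B2, B2–B3, B2–B4, B2–B5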